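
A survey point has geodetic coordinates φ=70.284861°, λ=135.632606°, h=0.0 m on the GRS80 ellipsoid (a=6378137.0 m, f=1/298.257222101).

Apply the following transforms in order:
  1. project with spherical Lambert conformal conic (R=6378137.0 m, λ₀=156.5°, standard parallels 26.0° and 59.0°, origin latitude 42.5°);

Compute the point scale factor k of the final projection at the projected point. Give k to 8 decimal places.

start: φ=70.284861°, λ=135.632606°, h=0.000 m
→ into lcc (λ₀=156.5°): φ=70.28486100°, λ−λ₀=-20.86739400°
scale k = 1.10816850

1.10816850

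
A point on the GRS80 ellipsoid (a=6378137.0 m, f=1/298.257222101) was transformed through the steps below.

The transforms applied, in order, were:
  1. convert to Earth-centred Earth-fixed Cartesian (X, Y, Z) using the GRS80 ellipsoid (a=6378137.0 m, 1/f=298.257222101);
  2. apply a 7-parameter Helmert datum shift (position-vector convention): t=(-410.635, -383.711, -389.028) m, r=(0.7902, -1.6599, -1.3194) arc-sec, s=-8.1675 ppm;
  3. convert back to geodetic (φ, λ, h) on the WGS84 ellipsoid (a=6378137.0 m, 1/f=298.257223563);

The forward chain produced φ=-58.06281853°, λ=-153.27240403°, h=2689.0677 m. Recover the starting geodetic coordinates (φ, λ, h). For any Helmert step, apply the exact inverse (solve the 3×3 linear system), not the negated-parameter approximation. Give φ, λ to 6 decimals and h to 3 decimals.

start: φ=-58.062819°, λ=-153.272404°, h=2689.068 m
→ ECEF (a=6378137.000, f=1/298.257223563): X=-3022034.5466, Y=-1521749.1950, Z=-5391724.1307
→ Helmert⁻¹: X=-3021682.2455, Y=-1521417.8927, Z=-5391348.9915
→ geod (Bowring, a=6378137.000): φ=-58.06456900°, λ=-153.27473200°, h=2125.4460 m

φ=-58.064569°, λ=-153.274732°, h=2125.446 m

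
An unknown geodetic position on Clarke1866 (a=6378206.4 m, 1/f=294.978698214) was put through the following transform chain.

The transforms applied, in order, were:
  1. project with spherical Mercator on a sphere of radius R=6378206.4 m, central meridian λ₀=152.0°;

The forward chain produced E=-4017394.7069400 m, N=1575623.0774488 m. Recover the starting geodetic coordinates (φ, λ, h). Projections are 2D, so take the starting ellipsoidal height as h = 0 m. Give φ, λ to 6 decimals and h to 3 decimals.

φ=14.012110°, λ=115.911522°, h=0.000 m

start: E=-4017394.7069, N=1575623.0774 m
→ merc⁻¹: φ=14.01211000°, λ=115.91152200°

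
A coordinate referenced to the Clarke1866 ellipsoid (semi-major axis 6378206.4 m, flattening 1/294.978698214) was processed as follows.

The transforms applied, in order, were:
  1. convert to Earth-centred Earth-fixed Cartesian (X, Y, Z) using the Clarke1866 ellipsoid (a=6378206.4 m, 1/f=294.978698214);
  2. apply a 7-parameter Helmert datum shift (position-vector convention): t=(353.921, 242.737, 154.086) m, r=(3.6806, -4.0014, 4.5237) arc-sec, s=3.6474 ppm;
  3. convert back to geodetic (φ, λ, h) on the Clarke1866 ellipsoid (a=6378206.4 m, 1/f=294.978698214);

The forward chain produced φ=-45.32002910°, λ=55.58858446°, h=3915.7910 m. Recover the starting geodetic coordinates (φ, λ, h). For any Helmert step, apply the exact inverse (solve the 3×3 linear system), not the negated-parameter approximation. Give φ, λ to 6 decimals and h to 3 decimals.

start: φ=-45.320029°, λ=55.588584°, h=3915.791 m
→ ECEF (a=6378206.400, f=1/294.978698214): X=2540411.6276, Y=3708592.3298, Z=-4515008.2685
→ Helmert⁻¹: X=2540042.1754, Y=3708199.7895, Z=-4515261.3304
→ geod (Bowring, a=6378206.400): φ=-45.32503500°, λ=55.58964200°, h=3721.2340 m

φ=-45.325035°, λ=55.589642°, h=3721.234 m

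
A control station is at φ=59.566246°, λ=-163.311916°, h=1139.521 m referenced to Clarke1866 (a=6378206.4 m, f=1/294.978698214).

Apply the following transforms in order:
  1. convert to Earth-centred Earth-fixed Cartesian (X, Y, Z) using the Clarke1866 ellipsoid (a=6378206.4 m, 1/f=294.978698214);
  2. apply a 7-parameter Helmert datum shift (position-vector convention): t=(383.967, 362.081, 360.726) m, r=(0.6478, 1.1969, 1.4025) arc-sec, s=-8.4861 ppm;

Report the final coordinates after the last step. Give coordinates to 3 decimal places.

X=-3102673.179 m, Y=-929946.005 m, Z=5477270.871 m

start: φ=59.566246°, λ=-163.311916°, h=1139.521 m
→ ECEF (a=6378206.400, f=1/294.978698214): X=-3103121.5861, Y=-930277.6804, Z=5476941.5381
→ Helmert 7p (PV): X=-3102673.1793, Y=-929946.0053, Z=5477270.8711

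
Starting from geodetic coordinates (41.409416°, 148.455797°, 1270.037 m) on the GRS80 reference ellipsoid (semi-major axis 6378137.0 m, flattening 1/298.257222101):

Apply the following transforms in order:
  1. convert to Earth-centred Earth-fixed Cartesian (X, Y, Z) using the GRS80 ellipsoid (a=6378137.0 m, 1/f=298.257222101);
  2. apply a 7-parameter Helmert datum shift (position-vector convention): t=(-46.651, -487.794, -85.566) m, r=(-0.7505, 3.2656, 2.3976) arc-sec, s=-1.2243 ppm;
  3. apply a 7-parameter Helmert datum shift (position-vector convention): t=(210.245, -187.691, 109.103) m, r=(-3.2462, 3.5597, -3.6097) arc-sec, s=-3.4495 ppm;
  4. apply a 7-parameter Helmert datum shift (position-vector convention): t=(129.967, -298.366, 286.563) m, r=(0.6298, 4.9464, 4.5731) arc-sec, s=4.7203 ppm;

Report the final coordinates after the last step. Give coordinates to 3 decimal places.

X=-4083078.084 m, Y=2505778.803 m, Z=4197974.596 m

start: φ=41.409416°, λ=148.455797°, h=1270.037 m
→ ECEF (a=6378137.000, f=1/298.257222101): X=-4083570.1689, Y=2506750.5561, Z=4197472.1666
→ Helmert 7p (PV): X=-4083574.5039, Y=2506227.4988, Z=4197436.9921
→ Helmert 7p (PV): X=-4083233.8742, Y=2506168.6853, Z=4197562.6468
→ Helmert 7p (PV): X=-4083078.0844, Y=2505778.8026, Z=4197974.5956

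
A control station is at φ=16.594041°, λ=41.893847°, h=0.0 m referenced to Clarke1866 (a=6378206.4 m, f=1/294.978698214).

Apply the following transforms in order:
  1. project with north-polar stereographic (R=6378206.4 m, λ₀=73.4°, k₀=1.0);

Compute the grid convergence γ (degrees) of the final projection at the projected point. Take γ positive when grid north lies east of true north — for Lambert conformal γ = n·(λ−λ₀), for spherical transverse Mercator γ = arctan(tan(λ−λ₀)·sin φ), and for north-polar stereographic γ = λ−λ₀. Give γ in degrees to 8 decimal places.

start: φ=16.594041°, λ=41.893847°, h=0.000 m
→ into stereo (λ₀=73.4°): φ=16.59404100°, λ−λ₀=-31.50615300°
convergence γ = -31.50615300°

-31.50615300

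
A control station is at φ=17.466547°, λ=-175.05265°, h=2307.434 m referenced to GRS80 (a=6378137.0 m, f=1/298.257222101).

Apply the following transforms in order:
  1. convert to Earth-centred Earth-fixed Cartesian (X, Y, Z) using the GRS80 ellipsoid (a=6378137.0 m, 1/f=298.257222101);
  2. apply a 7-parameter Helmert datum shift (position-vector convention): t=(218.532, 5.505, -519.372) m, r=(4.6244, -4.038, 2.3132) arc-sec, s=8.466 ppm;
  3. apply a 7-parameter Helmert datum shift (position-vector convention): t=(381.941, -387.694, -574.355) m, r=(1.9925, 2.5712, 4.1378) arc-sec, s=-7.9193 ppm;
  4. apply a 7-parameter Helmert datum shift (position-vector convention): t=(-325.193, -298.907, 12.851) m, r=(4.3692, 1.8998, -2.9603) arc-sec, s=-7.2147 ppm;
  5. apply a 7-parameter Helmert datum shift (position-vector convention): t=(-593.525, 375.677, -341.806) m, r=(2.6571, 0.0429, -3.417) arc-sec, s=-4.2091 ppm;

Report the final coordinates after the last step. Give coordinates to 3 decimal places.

start: φ=17.466547°, λ=-175.052650°, h=2307.434 m
→ ECEF (a=6378137.000, f=1/298.257222101): X=-6065410.6487, Y=-525038.8575, Z=1902841.4313
→ Helmert 7p (PV): X=-6065274.8300, Y=-525148.4814, Z=1902207.6552
→ Helmert 7p (PV): X=-6064810.6097, Y=-525672.0638, Z=1901688.7695
→ Helmert 7p (PV): X=-6065082.0759, Y=-525920.4193, Z=1901732.6249
→ Helmert 7p (PV): X=-6065658.3893, Y=-525466.5524, Z=1901377.3009

X=-6065658.389 m, Y=-525466.552 m, Z=1901377.301 m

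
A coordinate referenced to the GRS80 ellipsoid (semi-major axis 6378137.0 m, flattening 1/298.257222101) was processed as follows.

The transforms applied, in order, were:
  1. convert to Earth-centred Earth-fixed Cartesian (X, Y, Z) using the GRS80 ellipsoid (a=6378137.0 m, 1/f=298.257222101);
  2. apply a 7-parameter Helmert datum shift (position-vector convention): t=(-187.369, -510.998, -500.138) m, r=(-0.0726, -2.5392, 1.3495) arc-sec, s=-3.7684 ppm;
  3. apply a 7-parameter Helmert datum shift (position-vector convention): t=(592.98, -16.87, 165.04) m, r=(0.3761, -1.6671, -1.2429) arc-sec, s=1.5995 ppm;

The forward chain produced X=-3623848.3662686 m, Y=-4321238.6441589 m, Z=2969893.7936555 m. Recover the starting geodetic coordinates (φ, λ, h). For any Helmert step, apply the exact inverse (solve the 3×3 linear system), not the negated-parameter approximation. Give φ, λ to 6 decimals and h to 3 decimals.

start: X=-3623848.3663, Y=-4321238.6442, Z=2969893.7937 m
→ Helmert⁻¹: X=-3624385.5077, Y=-4321231.2870, Z=2969761.1763
→ Helmert⁻¹: X=-3624203.4990, Y=-4320713.9052, Z=2970315.6021
→ geod (Bowring, a=6378137.000): φ=27.93487700°, λ=-129.98983600°, h=393.5360 m

φ=27.934877°, λ=-129.989836°, h=393.536 m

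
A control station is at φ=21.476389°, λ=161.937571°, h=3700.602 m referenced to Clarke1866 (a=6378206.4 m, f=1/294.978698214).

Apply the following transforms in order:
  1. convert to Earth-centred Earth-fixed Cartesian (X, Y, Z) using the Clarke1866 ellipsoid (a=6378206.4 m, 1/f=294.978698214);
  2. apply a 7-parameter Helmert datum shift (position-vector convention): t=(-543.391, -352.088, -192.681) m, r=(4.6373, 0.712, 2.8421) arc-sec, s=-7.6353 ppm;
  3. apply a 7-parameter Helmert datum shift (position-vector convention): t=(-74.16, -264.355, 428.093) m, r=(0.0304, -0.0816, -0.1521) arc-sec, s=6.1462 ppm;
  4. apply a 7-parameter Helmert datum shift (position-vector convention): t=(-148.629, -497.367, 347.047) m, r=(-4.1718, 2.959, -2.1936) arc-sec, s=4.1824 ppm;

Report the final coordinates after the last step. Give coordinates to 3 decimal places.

X=-5649440.168 m, Y=1841051.120 m, Z=2322467.970 m

start: φ=21.476389°, λ=161.937571°, h=3700.602 m
→ ECEF (a=6378206.400, f=1/294.978698214): X=-5648694.7350, Y=1842179.1367, Z=2321776.5071
→ Helmert 7p (PV): X=-5649212.3651, Y=1841682.9526, Z=2321627.0131
→ Helmert 7p (PV): X=-5649320.8067, Y=1841433.7405, Z=2322067.4119
→ Helmert 7p (PV): X=-5649440.1682, Y=1841051.1202, Z=2322467.9701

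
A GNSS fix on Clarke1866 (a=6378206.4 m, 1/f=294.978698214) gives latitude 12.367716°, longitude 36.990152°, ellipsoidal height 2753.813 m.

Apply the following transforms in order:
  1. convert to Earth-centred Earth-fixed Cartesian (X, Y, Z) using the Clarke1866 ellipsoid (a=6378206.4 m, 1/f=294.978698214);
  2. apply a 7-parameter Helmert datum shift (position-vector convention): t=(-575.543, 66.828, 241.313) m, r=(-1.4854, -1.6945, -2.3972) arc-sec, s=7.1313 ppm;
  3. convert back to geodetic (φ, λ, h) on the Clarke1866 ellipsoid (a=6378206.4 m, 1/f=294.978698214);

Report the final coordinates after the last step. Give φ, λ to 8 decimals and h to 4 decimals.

φ=12.37078588°, λ=36.99329315°, h=2441.2701 m

start: φ=12.367716°, λ=36.990152°, h=2753.813 m
→ ECEF (a=6378206.400, f=1/294.978698214): X=4979215.1596, Y=3750766.1196, Z=1357669.7460
→ Helmert 7p (PV): X=4978707.5628, Y=3750811.6041, Z=1357934.6353
→ geod (Bowring, a=6378206.400): φ=12.37078588°, λ=36.99329315°, h=2441.2701 m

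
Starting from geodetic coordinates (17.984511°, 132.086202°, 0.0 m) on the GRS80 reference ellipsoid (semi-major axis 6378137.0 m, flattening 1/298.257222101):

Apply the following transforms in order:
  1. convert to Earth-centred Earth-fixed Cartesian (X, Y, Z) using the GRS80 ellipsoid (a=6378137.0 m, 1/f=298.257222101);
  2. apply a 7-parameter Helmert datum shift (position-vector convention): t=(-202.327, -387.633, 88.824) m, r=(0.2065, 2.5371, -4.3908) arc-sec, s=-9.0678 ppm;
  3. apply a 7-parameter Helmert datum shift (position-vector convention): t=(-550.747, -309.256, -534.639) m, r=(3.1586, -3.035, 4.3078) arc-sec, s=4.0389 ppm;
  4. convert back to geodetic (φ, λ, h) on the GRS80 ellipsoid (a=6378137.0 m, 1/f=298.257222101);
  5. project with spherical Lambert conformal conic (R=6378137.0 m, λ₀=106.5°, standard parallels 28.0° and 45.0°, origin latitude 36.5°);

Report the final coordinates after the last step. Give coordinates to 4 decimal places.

E=2785190.7026 m, N=-1700507.2717 m

start: φ=17.984511°, λ=132.086202°, h=0.000 m
→ ECEF (a=6378137.000, f=1/298.257222101): X=-4067357.9771, Y=4503614.0789, Z=1956753.9803
→ Helmert 7p (PV): X=-4067403.4854, Y=4503270.2310, Z=1956879.5984
→ Helmert 7p (PV): X=-4068093.5043, Y=4502864.2495, Z=1956361.9750
→ geod (Bowring, a=6378137.000): φ=17.98131904°, λ=132.09610100°, h=-181.3281 m
→ lcc (R=6378137.0, λ₀=106.5°): E=2785190.7026, N=-1700507.2717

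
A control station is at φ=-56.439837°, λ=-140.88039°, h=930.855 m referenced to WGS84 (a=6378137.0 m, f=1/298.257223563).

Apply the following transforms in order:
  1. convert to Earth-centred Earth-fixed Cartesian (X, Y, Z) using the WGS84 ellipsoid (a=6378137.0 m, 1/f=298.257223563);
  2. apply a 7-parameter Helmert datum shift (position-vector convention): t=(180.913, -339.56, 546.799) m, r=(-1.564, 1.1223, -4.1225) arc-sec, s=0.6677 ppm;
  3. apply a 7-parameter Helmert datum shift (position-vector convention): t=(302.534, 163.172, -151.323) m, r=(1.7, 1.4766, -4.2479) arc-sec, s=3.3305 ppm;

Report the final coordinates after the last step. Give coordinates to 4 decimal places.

start: φ=-56.439837°, λ=-140.880390°, h=930.855 m
→ ECEF (a=6378137.000, f=1/298.257223563): X=-2742290.1202, Y=-2230157.6122, Z=-5292447.7320
→ Helmert 7p (PV): X=-2742184.4078, Y=-2230483.9825, Z=-5291872.6356
→ Helmert 7p (PV): X=-2741974.8256, Y=-2230228.1504, Z=-5292040.3358

X=-2741974.8256 m, Y=-2230228.1504 m, Z=-5292040.3358 m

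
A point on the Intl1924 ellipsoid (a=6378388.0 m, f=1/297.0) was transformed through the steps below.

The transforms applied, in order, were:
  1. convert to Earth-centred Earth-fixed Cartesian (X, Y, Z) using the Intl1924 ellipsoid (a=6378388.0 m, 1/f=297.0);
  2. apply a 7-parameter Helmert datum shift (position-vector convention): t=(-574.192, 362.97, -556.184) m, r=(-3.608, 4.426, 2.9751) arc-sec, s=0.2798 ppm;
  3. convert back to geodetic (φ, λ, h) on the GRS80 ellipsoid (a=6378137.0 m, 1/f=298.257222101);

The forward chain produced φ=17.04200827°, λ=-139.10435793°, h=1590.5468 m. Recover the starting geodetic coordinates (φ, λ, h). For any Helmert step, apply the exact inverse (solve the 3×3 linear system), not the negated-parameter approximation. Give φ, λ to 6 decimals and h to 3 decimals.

φ=17.046199°, λ=-139.099092°, h=1320.539 m

start: φ=17.042008°, λ=-139.104358°, h=1590.547 m
→ ECEF (a=6378137.000, f=1/298.257222101): X=-4612029.2706, Y=-3994451.1089, Z=1857744.9485
→ Helmert⁻¹: X=-4611551.2793, Y=-3994778.9481, Z=1858131.7815
→ geod (Bowring, a=6378388.000): φ=17.04619900°, λ=-139.09909200°, h=1320.5390 m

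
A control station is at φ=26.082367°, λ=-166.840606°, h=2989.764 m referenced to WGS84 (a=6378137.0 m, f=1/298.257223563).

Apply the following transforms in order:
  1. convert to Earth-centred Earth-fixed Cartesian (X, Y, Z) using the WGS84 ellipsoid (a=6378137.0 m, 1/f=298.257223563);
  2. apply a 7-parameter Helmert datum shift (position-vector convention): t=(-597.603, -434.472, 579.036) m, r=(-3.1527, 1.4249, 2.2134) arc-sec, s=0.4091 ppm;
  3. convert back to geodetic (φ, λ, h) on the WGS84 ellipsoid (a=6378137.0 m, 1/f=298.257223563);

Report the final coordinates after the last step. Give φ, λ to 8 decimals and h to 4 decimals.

φ=26.08494522°, λ=-166.83749494°, h=3858.6292 m

start: φ=26.082367°, λ=-166.840606°, h=2989.764 m
→ ECEF (a=6378137.000, f=1/298.257223563): X=-5584403.3105, Y=-1305635.2267, Z=2788575.3453
→ Helmert 7p (PV): X=-5584969.9237, Y=-1306087.5357, Z=2789214.0561
→ geod (Bowring, a=6378137.000): φ=26.08494522°, λ=-166.83749494°, h=3858.6292 m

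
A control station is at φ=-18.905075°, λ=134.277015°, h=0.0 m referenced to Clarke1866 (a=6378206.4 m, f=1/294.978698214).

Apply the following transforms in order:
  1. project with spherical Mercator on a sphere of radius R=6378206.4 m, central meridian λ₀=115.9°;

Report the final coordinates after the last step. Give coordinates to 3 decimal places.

E=2045742.211 m, N=-2143786.542 m

start: φ=-18.905075°, λ=134.277015°, h=0.000 m
→ merc (R=6378206.4, λ₀=115.9°): E=2045742.2114, N=-2143786.5421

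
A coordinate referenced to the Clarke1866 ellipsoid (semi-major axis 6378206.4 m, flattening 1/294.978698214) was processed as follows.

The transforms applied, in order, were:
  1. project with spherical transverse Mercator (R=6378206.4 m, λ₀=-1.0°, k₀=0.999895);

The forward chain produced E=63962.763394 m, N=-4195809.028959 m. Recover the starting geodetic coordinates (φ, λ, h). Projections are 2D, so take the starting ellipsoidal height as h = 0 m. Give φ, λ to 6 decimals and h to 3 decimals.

start: E=63962.7634, N=-4195809.0290 m
→ tm⁻¹: φ=-37.69291500°, λ=-0.27380500°

φ=-37.692915°, λ=-0.273805°, h=0.000 m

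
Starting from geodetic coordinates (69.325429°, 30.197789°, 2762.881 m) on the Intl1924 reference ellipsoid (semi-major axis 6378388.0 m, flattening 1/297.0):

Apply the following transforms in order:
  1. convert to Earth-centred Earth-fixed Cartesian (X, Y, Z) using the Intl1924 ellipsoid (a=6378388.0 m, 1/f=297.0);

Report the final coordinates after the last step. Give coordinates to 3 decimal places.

X=1952943.846 m, Y=1136539.572 m, Z=5947609.708 m

start: φ=69.325429°, λ=30.197789°, h=2762.881 m
→ ECEF (a=6378388.000, f=1/297.0): X=1952943.8459, Y=1136539.5721, Z=5947609.7085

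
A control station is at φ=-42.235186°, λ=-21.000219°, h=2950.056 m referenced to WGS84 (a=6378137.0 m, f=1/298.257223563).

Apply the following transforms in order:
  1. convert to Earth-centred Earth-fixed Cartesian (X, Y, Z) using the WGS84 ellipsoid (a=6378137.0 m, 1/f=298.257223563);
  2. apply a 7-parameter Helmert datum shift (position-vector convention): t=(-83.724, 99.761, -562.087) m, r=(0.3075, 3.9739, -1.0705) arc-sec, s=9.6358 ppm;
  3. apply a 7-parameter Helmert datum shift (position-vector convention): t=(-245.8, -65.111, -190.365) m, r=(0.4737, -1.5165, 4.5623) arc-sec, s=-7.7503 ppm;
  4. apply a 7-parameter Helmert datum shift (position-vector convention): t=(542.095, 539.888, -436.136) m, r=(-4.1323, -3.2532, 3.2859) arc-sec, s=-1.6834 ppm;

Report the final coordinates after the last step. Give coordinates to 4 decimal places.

start: φ=-42.235186°, λ=-21.000219°, h=2950.056 m
→ ECEF (a=6378137.000, f=1/298.257223563): X=4417381.8462, Y=-1695693.3922, Z=-4266964.3441
→ Helmert 7p (PV): X=4417249.6785, Y=-1695626.5354, Z=-4267655.1808
→ Helmert 7p (PV): X=4417038.5246, Y=-1695571.0011, Z=-4267783.8880
→ Helmert 7p (PV): X=4417667.5063, Y=-1695043.3937, Z=-4268109.2055

X=4417667.5063 m, Y=-1695043.3937 m, Z=-4268109.2055 m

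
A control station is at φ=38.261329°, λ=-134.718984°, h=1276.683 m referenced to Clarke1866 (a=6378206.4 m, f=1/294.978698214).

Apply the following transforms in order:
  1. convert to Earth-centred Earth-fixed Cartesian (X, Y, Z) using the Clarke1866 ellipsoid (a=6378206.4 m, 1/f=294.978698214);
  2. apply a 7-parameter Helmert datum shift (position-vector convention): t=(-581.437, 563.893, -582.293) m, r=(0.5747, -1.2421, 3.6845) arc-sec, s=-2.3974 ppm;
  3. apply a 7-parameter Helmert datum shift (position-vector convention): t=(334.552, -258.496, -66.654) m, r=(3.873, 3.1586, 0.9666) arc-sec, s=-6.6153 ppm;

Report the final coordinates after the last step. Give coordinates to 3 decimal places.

X=-3529258.953 m, Y=-3563777.046 m, Z=3928128.451 m

start: φ=38.261329°, λ=-134.718984°, h=1276.683 m
→ ECEF (a=6378206.400, f=1/294.978698214): X=-3529160.7348, Y=-3563950.2723, Z=3928856.8444
→ Helmert 7p (PV): X=-3529693.7075, Y=-3563451.8228, Z=3928233.9503
→ Helmert 7p (PV): X=-3529258.9526, Y=-3563777.0456, Z=3928128.4509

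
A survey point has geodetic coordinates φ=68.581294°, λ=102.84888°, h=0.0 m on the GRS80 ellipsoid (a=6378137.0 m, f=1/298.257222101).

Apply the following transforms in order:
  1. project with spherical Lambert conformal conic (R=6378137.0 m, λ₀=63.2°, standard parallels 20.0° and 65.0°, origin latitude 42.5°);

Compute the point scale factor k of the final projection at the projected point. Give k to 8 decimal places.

start: φ=68.581294°, λ=102.848880°, h=0.000 m
→ into lcc (λ₀=63.2°): φ=68.58129400°, λ−λ₀=39.64888000°
scale k = 1.03630560

1.03630560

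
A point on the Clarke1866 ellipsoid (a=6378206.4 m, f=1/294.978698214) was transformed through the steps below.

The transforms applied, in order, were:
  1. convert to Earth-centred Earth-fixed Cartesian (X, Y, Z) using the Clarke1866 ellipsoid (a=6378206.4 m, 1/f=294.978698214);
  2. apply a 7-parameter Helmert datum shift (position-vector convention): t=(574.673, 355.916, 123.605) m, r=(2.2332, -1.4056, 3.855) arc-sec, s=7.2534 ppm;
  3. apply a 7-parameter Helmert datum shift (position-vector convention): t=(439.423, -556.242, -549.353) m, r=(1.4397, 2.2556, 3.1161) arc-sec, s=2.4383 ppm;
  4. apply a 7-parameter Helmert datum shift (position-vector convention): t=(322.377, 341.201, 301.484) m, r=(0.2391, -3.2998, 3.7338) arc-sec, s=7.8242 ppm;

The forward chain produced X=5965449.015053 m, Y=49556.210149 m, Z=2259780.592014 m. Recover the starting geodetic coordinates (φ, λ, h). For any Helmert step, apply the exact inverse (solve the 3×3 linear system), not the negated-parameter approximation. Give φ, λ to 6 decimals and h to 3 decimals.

φ=20.880426°, λ=0.472146°, h=2515.497 m

start: X=5965449.0151, Y=49556.2101, Z=2259780.5920 m
→ Helmert⁻¹: X=5965117.0001, Y=49109.2627, Z=2259365.9434
→ Helmert⁻¹: X=5964639.0688, Y=49591.0485, Z=2259974.6660
→ Helmert⁻¹: X=5964037.4544, Y=49147.7765, Z=2259793.4952
→ geod (Bowring, a=6378206.400): φ=20.88042600°, λ=0.47214600°, h=2515.4970 m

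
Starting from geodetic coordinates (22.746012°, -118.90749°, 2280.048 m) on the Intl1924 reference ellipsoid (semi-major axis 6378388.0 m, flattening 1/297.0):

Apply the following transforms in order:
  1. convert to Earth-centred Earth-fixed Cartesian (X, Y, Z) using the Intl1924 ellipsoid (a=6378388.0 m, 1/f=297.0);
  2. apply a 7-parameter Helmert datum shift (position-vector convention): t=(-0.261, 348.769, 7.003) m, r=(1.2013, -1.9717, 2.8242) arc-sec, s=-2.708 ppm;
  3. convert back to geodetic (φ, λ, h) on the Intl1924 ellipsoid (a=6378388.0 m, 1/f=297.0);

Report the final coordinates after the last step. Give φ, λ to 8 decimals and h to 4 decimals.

φ=22.74657633°, λ=-118.90848101°, h=1983.8863 m

start: φ=22.746012°, λ=-118.907490°, h=2280.048 m
→ ECEF (a=6378388.000, f=1/297.0): X=-2845944.7283, Y=-5153827.4763, Z=2451717.2363
→ Helmert 7p (PV): X=-2845890.1520, Y=-5153517.9966, Z=2451660.3794
→ geod (Bowring, a=6378388.000): φ=22.74657633°, λ=-118.90848101°, h=1983.8863 m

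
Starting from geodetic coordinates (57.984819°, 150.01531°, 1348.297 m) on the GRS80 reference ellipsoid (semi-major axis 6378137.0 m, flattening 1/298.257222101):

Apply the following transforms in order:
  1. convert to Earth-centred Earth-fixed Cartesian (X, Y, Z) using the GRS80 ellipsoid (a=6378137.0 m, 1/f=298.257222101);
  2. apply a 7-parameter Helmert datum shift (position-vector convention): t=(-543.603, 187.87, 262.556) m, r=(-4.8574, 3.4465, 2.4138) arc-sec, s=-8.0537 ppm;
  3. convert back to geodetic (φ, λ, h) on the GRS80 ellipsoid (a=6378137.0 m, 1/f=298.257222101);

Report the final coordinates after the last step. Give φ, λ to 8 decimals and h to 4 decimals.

φ=57.98192612°, λ=150.01520503°, h=1819.1182 m

start: φ=57.984819°, λ=150.015310°, h=1348.297 m
→ ECEF (a=6378137.000, f=1/298.257222101): X=-2936462.5571, Y=1694321.4066, Z=5385984.7656
→ Helmert 7p (PV): X=-2936912.3440, Y=1694588.1030, Z=5386213.1099
→ geod (Bowring, a=6378137.000): φ=57.98192612°, λ=150.01520503°, h=1819.1182 m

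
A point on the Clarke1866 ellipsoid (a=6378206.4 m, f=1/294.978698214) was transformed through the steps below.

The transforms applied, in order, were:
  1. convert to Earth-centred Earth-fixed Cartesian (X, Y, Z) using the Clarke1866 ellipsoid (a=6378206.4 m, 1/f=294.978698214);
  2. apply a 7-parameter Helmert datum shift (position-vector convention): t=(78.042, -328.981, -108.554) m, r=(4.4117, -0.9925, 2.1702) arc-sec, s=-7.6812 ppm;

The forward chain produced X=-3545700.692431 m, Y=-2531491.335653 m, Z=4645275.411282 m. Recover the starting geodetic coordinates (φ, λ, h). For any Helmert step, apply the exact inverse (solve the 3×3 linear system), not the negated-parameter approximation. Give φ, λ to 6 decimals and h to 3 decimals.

start: X=-3545700.6924, Y=-2531491.3357, Z=4645275.4113 m
→ Helmert⁻¹: X=-3545810.2476, Y=-2531045.1300, Z=4645490.8446
→ geod (Bowring, a=6378206.400): φ=47.03289700°, λ=-144.48026400°, h=1963.3840 m

φ=47.032897°, λ=-144.480264°, h=1963.384 m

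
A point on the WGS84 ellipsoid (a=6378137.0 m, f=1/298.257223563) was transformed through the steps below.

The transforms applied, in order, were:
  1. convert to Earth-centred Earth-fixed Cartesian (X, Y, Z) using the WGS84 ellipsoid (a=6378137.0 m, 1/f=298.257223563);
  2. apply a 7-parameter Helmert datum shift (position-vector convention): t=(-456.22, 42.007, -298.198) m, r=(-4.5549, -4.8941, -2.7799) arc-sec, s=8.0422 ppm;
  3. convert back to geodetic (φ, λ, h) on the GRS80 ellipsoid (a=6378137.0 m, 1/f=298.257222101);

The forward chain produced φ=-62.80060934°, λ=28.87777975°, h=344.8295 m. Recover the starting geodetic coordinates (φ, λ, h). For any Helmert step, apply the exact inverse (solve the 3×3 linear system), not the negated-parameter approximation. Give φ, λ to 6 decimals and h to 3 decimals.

φ=-62.796939°, λ=28.876923°, h=201.970 m

start: φ=-62.800609°, λ=28.877780°, h=344.829 m
→ ECEF (a=6378137.000, f=1/298.257222101): X=2559776.3372, Y=1411777.4895, Z=-5650160.8588
→ Helmert⁻¹: X=2560058.8836, Y=1411883.3962, Z=-5649846.7887
→ geod (Bowring, a=6378137.000): φ=-62.79693900°, λ=28.87692300°, h=201.9700 m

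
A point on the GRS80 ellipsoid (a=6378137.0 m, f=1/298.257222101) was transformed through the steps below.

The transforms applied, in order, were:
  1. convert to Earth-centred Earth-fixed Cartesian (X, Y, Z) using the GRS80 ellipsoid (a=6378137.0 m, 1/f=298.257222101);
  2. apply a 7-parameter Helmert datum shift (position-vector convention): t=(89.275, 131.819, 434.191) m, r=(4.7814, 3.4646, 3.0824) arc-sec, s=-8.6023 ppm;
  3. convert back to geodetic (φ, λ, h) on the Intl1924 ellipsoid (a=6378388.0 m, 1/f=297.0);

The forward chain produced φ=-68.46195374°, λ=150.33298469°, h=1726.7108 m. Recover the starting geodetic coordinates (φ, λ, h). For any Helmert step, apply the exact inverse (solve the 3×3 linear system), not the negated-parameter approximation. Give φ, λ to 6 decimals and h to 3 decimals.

φ=-68.464204°, λ=150.337706°, h=2362.201 m

start: φ=-68.461954°, λ=150.332985°, h=1726.711 m
→ ECEF (a=6378388.000, f=1/297.0): X=-2041173.0202, Y=1162707.6527, Z=-5911945.2576
→ Helmert⁻¹: X=-2041163.1717, Y=1162479.2808, Z=-5912491.5415
→ geod (Bowring, a=6378137.000): φ=-68.46420400°, λ=150.33770600°, h=2362.2010 m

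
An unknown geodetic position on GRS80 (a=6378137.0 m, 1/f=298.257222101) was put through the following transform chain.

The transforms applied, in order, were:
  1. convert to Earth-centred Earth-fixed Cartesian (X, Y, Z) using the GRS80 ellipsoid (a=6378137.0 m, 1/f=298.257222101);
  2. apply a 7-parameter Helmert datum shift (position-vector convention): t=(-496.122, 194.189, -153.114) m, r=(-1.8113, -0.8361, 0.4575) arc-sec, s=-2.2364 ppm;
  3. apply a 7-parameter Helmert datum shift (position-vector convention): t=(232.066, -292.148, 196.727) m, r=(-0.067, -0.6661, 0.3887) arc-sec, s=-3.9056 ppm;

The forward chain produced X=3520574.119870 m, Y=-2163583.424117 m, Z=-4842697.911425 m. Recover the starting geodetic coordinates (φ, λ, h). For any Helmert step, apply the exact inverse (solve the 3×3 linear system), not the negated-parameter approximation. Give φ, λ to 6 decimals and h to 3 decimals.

φ=-49.715606°, λ=-31.569873°, h=551.027 m

start: X=3520574.1199, Y=-2163583.4241, Z=-4842697.9114 m
→ Helmert⁻¹: X=3520336.0868, Y=-2163304.7860, Z=-4842925.6240
→ Helmert⁻¹: X=3520815.6537, Y=-2163469.0958, Z=-4842816.6105
→ geod (Bowring, a=6378137.000): φ=-49.71560600°, λ=-31.56987300°, h=551.0270 m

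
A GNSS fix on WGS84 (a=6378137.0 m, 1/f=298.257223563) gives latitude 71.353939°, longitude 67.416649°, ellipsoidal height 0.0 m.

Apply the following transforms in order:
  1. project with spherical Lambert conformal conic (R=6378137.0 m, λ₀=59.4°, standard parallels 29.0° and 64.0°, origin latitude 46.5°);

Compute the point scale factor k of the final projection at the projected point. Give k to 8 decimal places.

start: φ=71.353939°, λ=67.416649°, h=0.000 m
→ into lcc (λ₀=59.4°): φ=71.35393900°, λ−λ₀=8.01664900°
scale k = 1.06629271

1.06629271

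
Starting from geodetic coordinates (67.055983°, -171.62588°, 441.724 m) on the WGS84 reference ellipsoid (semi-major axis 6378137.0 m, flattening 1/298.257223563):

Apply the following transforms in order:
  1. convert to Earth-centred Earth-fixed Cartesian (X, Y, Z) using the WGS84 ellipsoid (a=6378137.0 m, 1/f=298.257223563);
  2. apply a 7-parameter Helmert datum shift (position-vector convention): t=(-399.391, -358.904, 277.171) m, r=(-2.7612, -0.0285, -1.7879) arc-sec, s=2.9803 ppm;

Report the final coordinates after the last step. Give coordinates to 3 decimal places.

start: φ=67.055983°, λ=-171.625880°, h=441.724 m
→ ECEF (a=6378137.000, f=1/298.257223563): X=-2467072.1306, Y=-363166.9387, Z=5851256.7831
→ Helmert 7p (PV): X=-2467482.8306, Y=-363427.2113, Z=5851555.9133

X=-2467482.831 m, Y=-363427.211 m, Z=5851555.913 m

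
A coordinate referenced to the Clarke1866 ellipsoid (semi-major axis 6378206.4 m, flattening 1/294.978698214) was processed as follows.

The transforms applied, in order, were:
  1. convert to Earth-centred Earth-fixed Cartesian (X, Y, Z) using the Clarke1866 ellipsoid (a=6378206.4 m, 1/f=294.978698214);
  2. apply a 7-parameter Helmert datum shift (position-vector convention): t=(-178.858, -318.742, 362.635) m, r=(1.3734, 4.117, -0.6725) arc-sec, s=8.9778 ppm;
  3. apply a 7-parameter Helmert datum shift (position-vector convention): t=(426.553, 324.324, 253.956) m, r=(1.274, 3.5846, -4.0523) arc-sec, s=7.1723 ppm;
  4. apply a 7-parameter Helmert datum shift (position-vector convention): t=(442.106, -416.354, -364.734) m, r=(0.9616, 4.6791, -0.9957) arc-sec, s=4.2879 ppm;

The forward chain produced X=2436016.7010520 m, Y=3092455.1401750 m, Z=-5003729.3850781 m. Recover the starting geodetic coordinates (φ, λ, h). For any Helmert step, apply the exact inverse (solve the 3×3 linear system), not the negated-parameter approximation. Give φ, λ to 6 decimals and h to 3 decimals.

start: X=2436016.7011, Y=3092455.1402, Z=-5003729.3851 m
→ Helmert⁻¹: X=2435662.7210, Y=3092846.6647, Z=-5003302.3632
→ Helmert⁻¹: X=2435244.8999, Y=3092517.0992, Z=-5003497.2122
→ Helmert⁻¹: X=2435491.6842, Y=3092782.6979, Z=-5003786.9052
→ geod (Bowring, a=6378206.400): φ=-51.99581400°, λ=51.78042200°, h=1870.8270 m

φ=-51.995814°, λ=51.780422°, h=1870.827 m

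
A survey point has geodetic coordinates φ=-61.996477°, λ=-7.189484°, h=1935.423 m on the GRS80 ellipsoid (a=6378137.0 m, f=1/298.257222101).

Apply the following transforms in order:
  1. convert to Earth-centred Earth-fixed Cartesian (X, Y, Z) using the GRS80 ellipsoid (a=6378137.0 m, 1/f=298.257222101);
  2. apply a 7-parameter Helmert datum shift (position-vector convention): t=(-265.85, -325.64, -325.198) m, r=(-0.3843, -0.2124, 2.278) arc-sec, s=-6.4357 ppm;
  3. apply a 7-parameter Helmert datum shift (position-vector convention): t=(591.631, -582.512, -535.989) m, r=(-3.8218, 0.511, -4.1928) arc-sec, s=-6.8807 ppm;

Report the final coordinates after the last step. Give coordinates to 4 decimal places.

start: φ=-61.996477°, λ=-7.189484°, h=1935.423 m
→ ECEF (a=6378137.000, f=1/298.257222101): X=2979839.6030, Y=-375885.6532, Z=-5610039.7157
→ Helmert 7p (PV): X=2979564.5038, Y=-376186.4171, Z=-5610325.0404
→ Helmert 7p (PV): X=2980114.0876, Y=-376930.8574, Z=-5610822.8378

X=2980114.0876 m, Y=-376930.8574 m, Z=-5610822.8378 m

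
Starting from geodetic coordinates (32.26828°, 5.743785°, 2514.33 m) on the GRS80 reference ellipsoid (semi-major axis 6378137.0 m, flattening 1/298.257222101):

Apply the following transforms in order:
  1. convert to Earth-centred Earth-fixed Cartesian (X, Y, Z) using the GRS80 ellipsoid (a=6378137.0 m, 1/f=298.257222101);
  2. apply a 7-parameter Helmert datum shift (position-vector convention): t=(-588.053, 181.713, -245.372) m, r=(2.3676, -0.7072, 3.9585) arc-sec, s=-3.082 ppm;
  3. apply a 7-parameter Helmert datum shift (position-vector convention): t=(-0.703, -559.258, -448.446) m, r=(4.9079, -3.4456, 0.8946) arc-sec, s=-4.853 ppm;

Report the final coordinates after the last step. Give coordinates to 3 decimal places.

X=5372535.020 m, Y=540093.928 m, Z=3386372.217 m

start: φ=32.268280°, λ=5.743785°, h=2514.330 m
→ ECEF (a=6378137.000, f=1/298.257222101): X=5373247.3139, Y=540468.8028, Z=3386965.6693
→ Helmert 7p (PV): X=5372620.7157, Y=540713.0926, Z=3386734.4851
→ Helmert 7p (PV): X=5372535.0200, Y=540093.9281, Z=3386372.2168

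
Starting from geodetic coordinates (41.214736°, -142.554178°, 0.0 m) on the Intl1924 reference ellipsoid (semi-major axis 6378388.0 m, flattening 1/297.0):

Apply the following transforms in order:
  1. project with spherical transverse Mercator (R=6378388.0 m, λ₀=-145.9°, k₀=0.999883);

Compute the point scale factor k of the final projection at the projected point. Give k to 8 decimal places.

start: φ=41.214736°, λ=-142.554178°, h=0.000 m
→ into tm (λ₀=-145.9°): φ=41.21473600°, λ−λ₀=3.34582200°
scale k = 1.00084801

1.00084801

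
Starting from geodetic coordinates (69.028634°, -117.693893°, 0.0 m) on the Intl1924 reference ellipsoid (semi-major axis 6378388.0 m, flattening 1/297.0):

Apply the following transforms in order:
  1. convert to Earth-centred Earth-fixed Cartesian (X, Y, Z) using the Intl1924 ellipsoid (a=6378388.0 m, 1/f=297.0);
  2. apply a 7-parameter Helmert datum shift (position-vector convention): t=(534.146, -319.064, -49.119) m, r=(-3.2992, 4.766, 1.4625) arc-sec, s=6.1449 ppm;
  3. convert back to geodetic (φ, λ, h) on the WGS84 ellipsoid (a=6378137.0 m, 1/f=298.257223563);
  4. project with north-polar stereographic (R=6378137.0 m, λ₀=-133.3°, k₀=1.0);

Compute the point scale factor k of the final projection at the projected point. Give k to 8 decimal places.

start: φ=69.028634°, λ=-117.693893°, h=0.000 m
→ ECEF (a=6378388.000, f=1/297.0): X=-1064064.7208, Y=-2027269.6222, Z=5933254.9458
→ Helmert 7p (PV): X=-1063385.6432, Y=-2027513.7854, Z=5933299.2990
→ geod (Bowring, a=6378137.000): φ=69.02905865°, λ=-117.67600548°, h=177.2473 m
→ into stereo (λ₀=-133.3°): φ=69.02905865°, λ−λ₀=15.62399452°
scale k = 1.03425341

1.03425341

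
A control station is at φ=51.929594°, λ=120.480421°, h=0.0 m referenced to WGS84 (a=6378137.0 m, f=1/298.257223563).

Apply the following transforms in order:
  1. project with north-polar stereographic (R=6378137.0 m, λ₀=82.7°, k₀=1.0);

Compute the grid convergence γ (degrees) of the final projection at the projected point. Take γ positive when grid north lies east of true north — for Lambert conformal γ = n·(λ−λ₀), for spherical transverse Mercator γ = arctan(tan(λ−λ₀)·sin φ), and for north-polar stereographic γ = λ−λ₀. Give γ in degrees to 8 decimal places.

37.78042100

start: φ=51.929594°, λ=120.480421°, h=0.000 m
→ into stereo (λ₀=82.7°): φ=51.92959400°, λ−λ₀=37.78042100°
convergence γ = 37.78042100°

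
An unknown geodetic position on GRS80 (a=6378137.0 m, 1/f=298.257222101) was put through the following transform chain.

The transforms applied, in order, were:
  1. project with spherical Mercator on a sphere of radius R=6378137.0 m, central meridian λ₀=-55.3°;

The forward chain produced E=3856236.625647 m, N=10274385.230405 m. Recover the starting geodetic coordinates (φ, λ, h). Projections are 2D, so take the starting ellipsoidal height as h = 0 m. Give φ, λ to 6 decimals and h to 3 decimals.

φ=67.411796°, λ=-20.658837°, h=0.000 m

start: E=3856236.6256, N=10274385.2304 m
→ merc⁻¹: φ=67.41179600°, λ=-20.65883700°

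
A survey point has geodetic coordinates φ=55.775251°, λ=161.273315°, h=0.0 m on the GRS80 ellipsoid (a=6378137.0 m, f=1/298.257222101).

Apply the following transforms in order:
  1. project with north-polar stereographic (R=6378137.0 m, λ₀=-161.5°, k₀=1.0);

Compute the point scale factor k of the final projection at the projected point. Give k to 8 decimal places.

1.09478800

start: φ=55.775251°, λ=161.273315°, h=0.000 m
→ into stereo (λ₀=-161.5°): φ=55.77525100°, λ−λ₀=-37.22668500°
scale k = 1.09478800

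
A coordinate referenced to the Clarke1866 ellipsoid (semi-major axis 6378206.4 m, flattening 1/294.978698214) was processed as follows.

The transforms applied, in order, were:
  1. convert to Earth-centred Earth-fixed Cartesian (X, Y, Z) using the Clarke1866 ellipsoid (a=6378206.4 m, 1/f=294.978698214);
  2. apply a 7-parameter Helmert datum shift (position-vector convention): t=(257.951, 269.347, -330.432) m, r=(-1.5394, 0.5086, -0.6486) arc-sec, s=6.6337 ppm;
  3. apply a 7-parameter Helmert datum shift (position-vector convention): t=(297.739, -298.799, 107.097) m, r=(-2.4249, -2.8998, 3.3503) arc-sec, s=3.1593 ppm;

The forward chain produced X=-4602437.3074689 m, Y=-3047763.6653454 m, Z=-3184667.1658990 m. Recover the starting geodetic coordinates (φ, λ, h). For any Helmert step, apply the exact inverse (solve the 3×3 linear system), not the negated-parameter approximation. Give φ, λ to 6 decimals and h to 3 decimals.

start: X=-4602437.3075, Y=-3047763.6653, Z=-3184667.1659 m
→ Helmert⁻¹: X=-4602814.7752, Y=-3047343.0358, Z=-3184735.3173
→ Helmert⁻¹: X=-4603024.7559, Y=-3047582.8742, Z=-3184417.8558
→ geod (Bowring, a=6378206.400): φ=-30.14668900°, λ=-146.49214800°, h=290.1030 m

φ=-30.146689°, λ=-146.492148°, h=290.103 m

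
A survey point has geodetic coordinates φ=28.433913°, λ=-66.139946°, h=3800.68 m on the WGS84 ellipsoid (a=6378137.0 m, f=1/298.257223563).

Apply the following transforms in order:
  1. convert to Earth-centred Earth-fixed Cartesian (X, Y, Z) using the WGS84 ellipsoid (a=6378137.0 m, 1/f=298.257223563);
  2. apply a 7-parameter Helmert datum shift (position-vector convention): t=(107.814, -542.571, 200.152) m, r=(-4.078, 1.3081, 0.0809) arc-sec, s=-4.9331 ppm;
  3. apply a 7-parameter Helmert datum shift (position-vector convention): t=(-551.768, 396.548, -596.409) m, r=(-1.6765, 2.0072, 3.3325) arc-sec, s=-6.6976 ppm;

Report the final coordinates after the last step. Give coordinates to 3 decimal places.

X=2271489.888 m, Y=-5136297.633 m, Z=3020363.215 m

start: φ=28.433913°, λ=-66.139946°, h=3800.680 m
→ ECEF (a=6378137.000, f=1/298.257223563): X=2271826.7058, Y=-5136333.2247, Z=3020687.8227
→ Helmert 7p (PV): X=2271944.4838, Y=-5136789.8458, Z=3020960.2143
→ Helmert 7p (PV): X=2271489.8881, Y=-5136297.6335, Z=3020363.2146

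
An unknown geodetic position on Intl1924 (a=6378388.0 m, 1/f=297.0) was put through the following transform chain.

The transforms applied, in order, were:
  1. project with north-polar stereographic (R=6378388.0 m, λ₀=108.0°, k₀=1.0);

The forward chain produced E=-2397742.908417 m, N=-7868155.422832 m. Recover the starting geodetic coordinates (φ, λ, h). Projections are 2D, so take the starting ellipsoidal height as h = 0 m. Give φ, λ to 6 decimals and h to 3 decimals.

φ=24.373291°, λ=91.051916°, h=0.000 m

start: E=-2397742.9084, N=-7868155.4228 m
→ stereo⁻¹: φ=24.37329100°, λ=91.05191600°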